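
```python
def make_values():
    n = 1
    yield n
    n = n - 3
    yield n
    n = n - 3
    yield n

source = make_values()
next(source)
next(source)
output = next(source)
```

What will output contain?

Step 1: Trace through generator execution:
  Yield 1: n starts at 1, yield 1
  Yield 2: n = 1 - 3 = -2, yield -2
  Yield 3: n = -2 - 3 = -5, yield -5
Step 2: First next() gets 1, second next() gets the second value, third next() yields -5.
Therefore output = -5.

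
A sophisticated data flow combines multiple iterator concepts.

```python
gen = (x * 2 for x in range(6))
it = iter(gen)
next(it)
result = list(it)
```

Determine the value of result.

Step 1: Generator produces [0, 2, 4, 6, 8, 10].
Step 2: next(it) consumes first element (0).
Step 3: list(it) collects remaining: [2, 4, 6, 8, 10].
Therefore result = [2, 4, 6, 8, 10].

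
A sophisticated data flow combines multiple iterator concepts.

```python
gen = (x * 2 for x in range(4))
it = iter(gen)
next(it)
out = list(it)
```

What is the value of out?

Step 1: Generator produces [0, 2, 4, 6].
Step 2: next(it) consumes first element (0).
Step 3: list(it) collects remaining: [2, 4, 6].
Therefore out = [2, 4, 6].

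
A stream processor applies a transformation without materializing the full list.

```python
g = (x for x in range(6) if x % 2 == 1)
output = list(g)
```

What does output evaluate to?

Step 1: Filter range(6) keeping only odd values:
  x=0: even, excluded
  x=1: odd, included
  x=2: even, excluded
  x=3: odd, included
  x=4: even, excluded
  x=5: odd, included
Therefore output = [1, 3, 5].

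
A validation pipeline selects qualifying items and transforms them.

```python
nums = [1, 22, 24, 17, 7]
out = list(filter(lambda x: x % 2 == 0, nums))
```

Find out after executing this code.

Step 1: Filter elements divisible by 2:
  1 % 2 = 1: removed
  22 % 2 = 0: kept
  24 % 2 = 0: kept
  17 % 2 = 1: removed
  7 % 2 = 1: removed
Therefore out = [22, 24].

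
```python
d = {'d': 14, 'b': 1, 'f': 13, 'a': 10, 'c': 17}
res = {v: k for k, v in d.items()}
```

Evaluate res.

Step 1: Invert dict (swap keys and values):
  'd': 14 -> 14: 'd'
  'b': 1 -> 1: 'b'
  'f': 13 -> 13: 'f'
  'a': 10 -> 10: 'a'
  'c': 17 -> 17: 'c'
Therefore res = {14: 'd', 1: 'b', 13: 'f', 10: 'a', 17: 'c'}.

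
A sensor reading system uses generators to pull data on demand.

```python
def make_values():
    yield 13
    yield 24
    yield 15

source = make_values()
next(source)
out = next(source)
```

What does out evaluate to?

Step 1: make_values() creates a generator.
Step 2: next(source) yields 13 (consumed and discarded).
Step 3: next(source) yields 24, assigned to out.
Therefore out = 24.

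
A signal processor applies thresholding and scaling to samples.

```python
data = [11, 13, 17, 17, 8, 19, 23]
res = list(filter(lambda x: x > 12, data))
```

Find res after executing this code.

Step 1: Filter elements > 12:
  11: removed
  13: kept
  17: kept
  17: kept
  8: removed
  19: kept
  23: kept
Therefore res = [13, 17, 17, 19, 23].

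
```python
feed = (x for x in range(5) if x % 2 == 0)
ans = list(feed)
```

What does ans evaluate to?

Step 1: Filter range(5) keeping only even values:
  x=0: even, included
  x=1: odd, excluded
  x=2: even, included
  x=3: odd, excluded
  x=4: even, included
Therefore ans = [0, 2, 4].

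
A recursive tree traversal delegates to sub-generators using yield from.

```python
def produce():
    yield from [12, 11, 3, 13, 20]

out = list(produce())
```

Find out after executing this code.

Step 1: yield from delegates to the iterable, yielding each element.
Step 2: Collected values: [12, 11, 3, 13, 20].
Therefore out = [12, 11, 3, 13, 20].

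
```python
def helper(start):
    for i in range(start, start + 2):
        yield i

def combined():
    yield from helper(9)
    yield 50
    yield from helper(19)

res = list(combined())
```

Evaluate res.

Step 1: combined() delegates to helper(9):
  yield 9
  yield 10
Step 2: yield 50
Step 3: Delegates to helper(19):
  yield 19
  yield 20
Therefore res = [9, 10, 50, 19, 20].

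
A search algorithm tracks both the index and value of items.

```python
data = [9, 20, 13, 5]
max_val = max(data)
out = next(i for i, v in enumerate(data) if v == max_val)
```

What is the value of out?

Step 1: max([9, 20, 13, 5]) = 20.
Step 2: Find first index where value == 20:
  Index 0: 9 != 20
  Index 1: 20 == 20, found!
Therefore out = 1.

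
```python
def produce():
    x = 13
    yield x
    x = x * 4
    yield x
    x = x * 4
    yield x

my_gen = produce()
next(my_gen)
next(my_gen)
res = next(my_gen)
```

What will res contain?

Step 1: Trace through generator execution:
  Yield 1: x starts at 13, yield 13
  Yield 2: x = 13 * 4 = 52, yield 52
  Yield 3: x = 52 * 4 = 208, yield 208
Step 2: First next() gets 13, second next() gets the second value, third next() yields 208.
Therefore res = 208.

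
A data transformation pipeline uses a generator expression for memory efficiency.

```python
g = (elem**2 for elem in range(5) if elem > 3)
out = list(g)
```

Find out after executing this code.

Step 1: For range(5), keep elem > 3, then square:
  elem=0: 0 <= 3, excluded
  elem=1: 1 <= 3, excluded
  elem=2: 2 <= 3, excluded
  elem=3: 3 <= 3, excluded
  elem=4: 4 > 3, yield 4**2 = 16
Therefore out = [16].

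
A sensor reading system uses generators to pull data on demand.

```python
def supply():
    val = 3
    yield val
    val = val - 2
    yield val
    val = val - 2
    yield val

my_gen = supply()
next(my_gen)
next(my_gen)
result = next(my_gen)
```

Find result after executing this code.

Step 1: Trace through generator execution:
  Yield 1: val starts at 3, yield 3
  Yield 2: val = 3 - 2 = 1, yield 1
  Yield 3: val = 1 - 2 = -1, yield -1
Step 2: First next() gets 3, second next() gets the second value, third next() yields -1.
Therefore result = -1.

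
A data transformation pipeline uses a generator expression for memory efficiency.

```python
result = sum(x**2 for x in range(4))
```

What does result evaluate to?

Step 1: Compute x**2 for each x in range(4):
  x=0: 0**2 = 0
  x=1: 1**2 = 1
  x=2: 2**2 = 4
  x=3: 3**2 = 9
Step 2: sum = 0 + 1 + 4 + 9 = 14.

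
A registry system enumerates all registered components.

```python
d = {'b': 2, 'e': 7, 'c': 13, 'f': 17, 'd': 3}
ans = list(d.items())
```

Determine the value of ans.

Step 1: d.items() returns (key, value) pairs in insertion order.
Therefore ans = [('b', 2), ('e', 7), ('c', 13), ('f', 17), ('d', 3)].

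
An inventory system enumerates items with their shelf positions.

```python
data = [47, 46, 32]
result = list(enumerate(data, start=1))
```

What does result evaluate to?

Step 1: enumerate with start=1:
  (1, 47)
  (2, 46)
  (3, 32)
Therefore result = [(1, 47), (2, 46), (3, 32)].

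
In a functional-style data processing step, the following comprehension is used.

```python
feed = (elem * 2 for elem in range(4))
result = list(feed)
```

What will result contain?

Step 1: For each elem in range(4), compute elem*2:
  elem=0: 0*2 = 0
  elem=1: 1*2 = 2
  elem=2: 2*2 = 4
  elem=3: 3*2 = 6
Therefore result = [0, 2, 4, 6].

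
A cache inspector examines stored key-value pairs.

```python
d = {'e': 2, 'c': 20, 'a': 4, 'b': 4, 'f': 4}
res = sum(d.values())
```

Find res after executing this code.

Step 1: d.values() = [2, 20, 4, 4, 4].
Step 2: sum = 34.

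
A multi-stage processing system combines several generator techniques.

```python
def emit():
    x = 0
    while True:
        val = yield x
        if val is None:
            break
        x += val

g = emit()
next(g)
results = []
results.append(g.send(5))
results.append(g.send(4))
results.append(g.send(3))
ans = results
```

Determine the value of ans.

Step 1: next(g) -> yield 0.
Step 2: send(5) -> x = 5, yield 5.
Step 3: send(4) -> x = 9, yield 9.
Step 4: send(3) -> x = 12, yield 12.
Therefore ans = [5, 9, 12].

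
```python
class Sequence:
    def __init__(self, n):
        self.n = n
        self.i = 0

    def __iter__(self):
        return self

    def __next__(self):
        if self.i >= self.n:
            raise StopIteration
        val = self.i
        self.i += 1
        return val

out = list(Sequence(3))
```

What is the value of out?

Step 1: Sequence(3) creates an iterator counting 0 to 2.
Step 2: list() consumes all values: [0, 1, 2].
Therefore out = [0, 1, 2].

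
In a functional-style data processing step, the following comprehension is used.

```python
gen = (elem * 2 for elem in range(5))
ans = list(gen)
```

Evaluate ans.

Step 1: For each elem in range(5), compute elem*2:
  elem=0: 0*2 = 0
  elem=1: 1*2 = 2
  elem=2: 2*2 = 4
  elem=3: 3*2 = 6
  elem=4: 4*2 = 8
Therefore ans = [0, 2, 4, 6, 8].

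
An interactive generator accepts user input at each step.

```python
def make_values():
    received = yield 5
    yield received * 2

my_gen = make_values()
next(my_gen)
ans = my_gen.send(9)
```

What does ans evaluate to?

Step 1: next(my_gen) advances to first yield, producing 5.
Step 2: send(9) resumes, received = 9.
Step 3: yield received * 2 = 9 * 2 = 18.
Therefore ans = 18.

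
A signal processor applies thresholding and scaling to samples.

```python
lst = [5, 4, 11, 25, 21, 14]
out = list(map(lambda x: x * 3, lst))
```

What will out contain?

Step 1: Apply lambda x: x * 3 to each element:
  5 -> 15
  4 -> 12
  11 -> 33
  25 -> 75
  21 -> 63
  14 -> 42
Therefore out = [15, 12, 33, 75, 63, 42].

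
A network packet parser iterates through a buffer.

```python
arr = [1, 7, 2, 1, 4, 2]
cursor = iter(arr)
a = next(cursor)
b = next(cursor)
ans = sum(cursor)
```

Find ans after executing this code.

Step 1: Create iterator over [1, 7, 2, 1, 4, 2].
Step 2: a = next() = 1, b = next() = 7.
Step 3: sum() of remaining [2, 1, 4, 2] = 9.
Therefore ans = 9.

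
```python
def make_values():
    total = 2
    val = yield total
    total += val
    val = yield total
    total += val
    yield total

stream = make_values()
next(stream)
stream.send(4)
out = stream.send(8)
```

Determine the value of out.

Step 1: next() -> yield total=2.
Step 2: send(4) -> val=4, total = 2+4 = 6, yield 6.
Step 3: send(8) -> val=8, total = 6+8 = 14, yield 14.
Therefore out = 14.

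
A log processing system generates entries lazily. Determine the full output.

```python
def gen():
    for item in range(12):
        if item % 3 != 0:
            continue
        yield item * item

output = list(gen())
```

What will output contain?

Step 1: Only yield item**2 when item is divisible by 3:
  item=0: 0 % 3 == 0, yield 0**2 = 0
  item=3: 3 % 3 == 0, yield 3**2 = 9
  item=6: 6 % 3 == 0, yield 6**2 = 36
  item=9: 9 % 3 == 0, yield 9**2 = 81
Therefore output = [0, 9, 36, 81].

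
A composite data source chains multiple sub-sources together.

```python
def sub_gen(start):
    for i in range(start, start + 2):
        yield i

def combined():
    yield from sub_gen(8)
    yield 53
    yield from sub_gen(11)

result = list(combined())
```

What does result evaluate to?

Step 1: combined() delegates to sub_gen(8):
  yield 8
  yield 9
Step 2: yield 53
Step 3: Delegates to sub_gen(11):
  yield 11
  yield 12
Therefore result = [8, 9, 53, 11, 12].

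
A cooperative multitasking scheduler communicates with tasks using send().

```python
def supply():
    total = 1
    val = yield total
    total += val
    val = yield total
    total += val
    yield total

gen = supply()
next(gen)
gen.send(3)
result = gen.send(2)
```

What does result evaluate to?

Step 1: next() -> yield total=1.
Step 2: send(3) -> val=3, total = 1+3 = 4, yield 4.
Step 3: send(2) -> val=2, total = 4+2 = 6, yield 6.
Therefore result = 6.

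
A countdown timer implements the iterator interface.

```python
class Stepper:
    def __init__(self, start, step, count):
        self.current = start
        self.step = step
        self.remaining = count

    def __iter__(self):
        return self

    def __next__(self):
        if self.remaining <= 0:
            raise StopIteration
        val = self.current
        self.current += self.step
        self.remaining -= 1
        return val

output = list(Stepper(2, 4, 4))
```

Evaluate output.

Step 1: Stepper starts at 2, increments by 4, for 4 steps:
  Yield 2, then current += 4
  Yield 6, then current += 4
  Yield 10, then current += 4
  Yield 14, then current += 4
Therefore output = [2, 6, 10, 14].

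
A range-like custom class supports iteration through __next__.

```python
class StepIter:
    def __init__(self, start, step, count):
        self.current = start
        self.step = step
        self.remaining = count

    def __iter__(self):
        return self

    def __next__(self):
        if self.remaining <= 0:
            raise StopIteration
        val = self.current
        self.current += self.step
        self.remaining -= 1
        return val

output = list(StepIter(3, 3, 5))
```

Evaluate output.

Step 1: StepIter starts at 3, increments by 3, for 5 steps:
  Yield 3, then current += 3
  Yield 6, then current += 3
  Yield 9, then current += 3
  Yield 12, then current += 3
  Yield 15, then current += 3
Therefore output = [3, 6, 9, 12, 15].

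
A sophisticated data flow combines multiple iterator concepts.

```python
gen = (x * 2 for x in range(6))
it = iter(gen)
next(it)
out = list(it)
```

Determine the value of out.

Step 1: Generator produces [0, 2, 4, 6, 8, 10].
Step 2: next(it) consumes first element (0).
Step 3: list(it) collects remaining: [2, 4, 6, 8, 10].
Therefore out = [2, 4, 6, 8, 10].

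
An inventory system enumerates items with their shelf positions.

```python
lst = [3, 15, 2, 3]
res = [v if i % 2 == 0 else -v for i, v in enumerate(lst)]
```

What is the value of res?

Step 1: For each (i, v), keep v if i is even, negate if odd:
  i=0 (even): keep 3
  i=1 (odd): negate to -15
  i=2 (even): keep 2
  i=3 (odd): negate to -3
Therefore res = [3, -15, 2, -3].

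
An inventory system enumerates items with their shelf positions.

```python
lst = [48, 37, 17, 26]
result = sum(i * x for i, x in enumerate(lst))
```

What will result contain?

Step 1: Compute i * x for each (i, x) in enumerate([48, 37, 17, 26]):
  i=0, x=48: 0*48 = 0
  i=1, x=37: 1*37 = 37
  i=2, x=17: 2*17 = 34
  i=3, x=26: 3*26 = 78
Step 2: sum = 0 + 37 + 34 + 78 = 149.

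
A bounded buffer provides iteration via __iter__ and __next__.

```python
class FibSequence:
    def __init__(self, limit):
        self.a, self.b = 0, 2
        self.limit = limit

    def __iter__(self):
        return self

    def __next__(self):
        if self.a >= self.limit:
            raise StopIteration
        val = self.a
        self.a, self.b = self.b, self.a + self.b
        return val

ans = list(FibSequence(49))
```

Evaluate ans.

Step 1: Fibonacci-like sequence (a=0, b=2) until >= 49:
  Yield 0, then a,b = 2,2
  Yield 2, then a,b = 2,4
  Yield 2, then a,b = 4,6
  Yield 4, then a,b = 6,10
  Yield 6, then a,b = 10,16
  Yield 10, then a,b = 16,26
  Yield 16, then a,b = 26,42
  Yield 26, then a,b = 42,68
  Yield 42, then a,b = 68,110
Step 2: 68 >= 49, stop.
Therefore ans = [0, 2, 2, 4, 6, 10, 16, 26, 42].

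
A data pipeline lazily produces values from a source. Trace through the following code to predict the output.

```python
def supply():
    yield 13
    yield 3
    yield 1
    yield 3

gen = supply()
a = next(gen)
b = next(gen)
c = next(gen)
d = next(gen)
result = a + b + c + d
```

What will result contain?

Step 1: Create generator and consume all values:
  a = next(gen) = 13
  b = next(gen) = 3
  c = next(gen) = 1
  d = next(gen) = 3
Step 2: result = 13 + 3 + 1 + 3 = 20.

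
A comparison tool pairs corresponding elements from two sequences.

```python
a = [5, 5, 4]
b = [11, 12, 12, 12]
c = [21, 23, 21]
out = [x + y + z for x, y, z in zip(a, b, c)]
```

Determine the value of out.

Step 1: zip three lists (truncates to shortest, len=3):
  5 + 11 + 21 = 37
  5 + 12 + 23 = 40
  4 + 12 + 21 = 37
Therefore out = [37, 40, 37].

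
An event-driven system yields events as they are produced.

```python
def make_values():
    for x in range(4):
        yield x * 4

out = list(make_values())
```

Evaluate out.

Step 1: For each x in range(4), yield x * 4:
  x=0: yield 0 * 4 = 0
  x=1: yield 1 * 4 = 4
  x=2: yield 2 * 4 = 8
  x=3: yield 3 * 4 = 12
Therefore out = [0, 4, 8, 12].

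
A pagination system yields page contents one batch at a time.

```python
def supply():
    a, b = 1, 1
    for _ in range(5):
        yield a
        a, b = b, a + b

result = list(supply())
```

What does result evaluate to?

Step 1: Fibonacci-like sequence starting with a=1, b=1:
  Iteration 1: yield a=1, then a,b = 1,2
  Iteration 2: yield a=1, then a,b = 2,3
  Iteration 3: yield a=2, then a,b = 3,5
  Iteration 4: yield a=3, then a,b = 5,8
  Iteration 5: yield a=5, then a,b = 8,13
Therefore result = [1, 1, 2, 3, 5].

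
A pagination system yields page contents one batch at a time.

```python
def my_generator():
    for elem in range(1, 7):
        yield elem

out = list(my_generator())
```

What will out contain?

Step 1: The generator yields each value from range(1, 7).
Step 2: list() consumes all yields: [1, 2, 3, 4, 5, 6].
Therefore out = [1, 2, 3, 4, 5, 6].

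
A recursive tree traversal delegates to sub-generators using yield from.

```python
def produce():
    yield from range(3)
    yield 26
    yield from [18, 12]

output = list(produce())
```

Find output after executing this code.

Step 1: Trace yields in order:
  yield 0
  yield 1
  yield 2
  yield 26
  yield 18
  yield 12
Therefore output = [0, 1, 2, 26, 18, 12].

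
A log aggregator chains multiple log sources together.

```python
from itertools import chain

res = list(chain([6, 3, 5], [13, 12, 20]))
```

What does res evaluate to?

Step 1: chain() concatenates iterables: [6, 3, 5] + [13, 12, 20].
Therefore res = [6, 3, 5, 13, 12, 20].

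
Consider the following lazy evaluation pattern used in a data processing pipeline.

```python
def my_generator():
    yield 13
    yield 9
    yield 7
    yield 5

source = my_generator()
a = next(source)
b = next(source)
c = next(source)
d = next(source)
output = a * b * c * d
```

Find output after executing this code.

Step 1: Create generator and consume all values:
  a = next(source) = 13
  b = next(source) = 9
  c = next(source) = 7
  d = next(source) = 5
Step 2: output = 13 * 9 * 7 * 5 = 4095.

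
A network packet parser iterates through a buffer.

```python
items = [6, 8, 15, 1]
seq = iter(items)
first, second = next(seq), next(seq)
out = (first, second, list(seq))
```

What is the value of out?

Step 1: Create iterator over [6, 8, 15, 1].
Step 2: first = 6, second = 8.
Step 3: Remaining elements: [15, 1].
Therefore out = (6, 8, [15, 1]).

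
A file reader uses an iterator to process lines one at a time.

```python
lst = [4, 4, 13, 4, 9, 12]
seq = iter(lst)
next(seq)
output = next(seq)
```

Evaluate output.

Step 1: Create iterator over [4, 4, 13, 4, 9, 12].
Step 2: next() consumes 4.
Step 3: next() returns 4.
Therefore output = 4.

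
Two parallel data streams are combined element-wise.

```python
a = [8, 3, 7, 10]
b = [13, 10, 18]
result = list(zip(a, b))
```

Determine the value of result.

Step 1: zip stops at shortest (len(a)=4, len(b)=3):
  Index 0: (8, 13)
  Index 1: (3, 10)
  Index 2: (7, 18)
Step 2: Last element of a (10) has no pair, dropped.
Therefore result = [(8, 13), (3, 10), (7, 18)].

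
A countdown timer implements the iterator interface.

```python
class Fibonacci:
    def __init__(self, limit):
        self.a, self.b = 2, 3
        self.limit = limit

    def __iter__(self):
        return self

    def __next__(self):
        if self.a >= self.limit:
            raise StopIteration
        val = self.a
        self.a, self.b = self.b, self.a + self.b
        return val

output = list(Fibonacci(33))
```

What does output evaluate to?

Step 1: Fibonacci-like sequence (a=2, b=3) until >= 33:
  Yield 2, then a,b = 3,5
  Yield 3, then a,b = 5,8
  Yield 5, then a,b = 8,13
  Yield 8, then a,b = 13,21
  Yield 13, then a,b = 21,34
  Yield 21, then a,b = 34,55
Step 2: 34 >= 33, stop.
Therefore output = [2, 3, 5, 8, 13, 21].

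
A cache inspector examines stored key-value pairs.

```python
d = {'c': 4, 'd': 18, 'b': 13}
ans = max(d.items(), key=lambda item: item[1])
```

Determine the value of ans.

Step 1: Find item with maximum value:
  ('c', 4)
  ('d', 18)
  ('b', 13)
Step 2: Maximum value is 18 at key 'd'.
Therefore ans = ('d', 18).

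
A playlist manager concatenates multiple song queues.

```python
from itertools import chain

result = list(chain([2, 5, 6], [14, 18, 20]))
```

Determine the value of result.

Step 1: chain() concatenates iterables: [2, 5, 6] + [14, 18, 20].
Therefore result = [2, 5, 6, 14, 18, 20].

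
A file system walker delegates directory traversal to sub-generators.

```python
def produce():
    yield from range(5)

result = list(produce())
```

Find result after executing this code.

Step 1: yield from delegates to the iterable, yielding each element.
Step 2: Collected values: [0, 1, 2, 3, 4].
Therefore result = [0, 1, 2, 3, 4].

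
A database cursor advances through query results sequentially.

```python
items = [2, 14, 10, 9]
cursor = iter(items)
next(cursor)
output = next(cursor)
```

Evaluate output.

Step 1: Create iterator over [2, 14, 10, 9].
Step 2: next() consumes 2.
Step 3: next() returns 14.
Therefore output = 14.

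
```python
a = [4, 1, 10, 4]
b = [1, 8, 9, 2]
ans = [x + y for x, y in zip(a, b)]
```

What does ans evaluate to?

Step 1: Add corresponding elements:
  4 + 1 = 5
  1 + 8 = 9
  10 + 9 = 19
  4 + 2 = 6
Therefore ans = [5, 9, 19, 6].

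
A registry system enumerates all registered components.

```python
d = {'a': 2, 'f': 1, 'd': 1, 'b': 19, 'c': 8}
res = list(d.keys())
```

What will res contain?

Step 1: d.keys() returns the dictionary keys in insertion order.
Therefore res = ['a', 'f', 'd', 'b', 'c'].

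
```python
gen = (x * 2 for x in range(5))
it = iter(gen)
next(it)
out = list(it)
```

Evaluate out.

Step 1: Generator produces [0, 2, 4, 6, 8].
Step 2: next(it) consumes first element (0).
Step 3: list(it) collects remaining: [2, 4, 6, 8].
Therefore out = [2, 4, 6, 8].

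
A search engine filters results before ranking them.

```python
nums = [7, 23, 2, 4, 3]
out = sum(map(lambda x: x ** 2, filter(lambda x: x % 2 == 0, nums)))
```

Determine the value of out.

Step 1: Filter even numbers from [7, 23, 2, 4, 3]: [2, 4]
Step 2: Square each: [4, 16]
Step 3: Sum = 20.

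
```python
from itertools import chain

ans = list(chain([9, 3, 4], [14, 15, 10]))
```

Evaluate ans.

Step 1: chain() concatenates iterables: [9, 3, 4] + [14, 15, 10].
Therefore ans = [9, 3, 4, 14, 15, 10].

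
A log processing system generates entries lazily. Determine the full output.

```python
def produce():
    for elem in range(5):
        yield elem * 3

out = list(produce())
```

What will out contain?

Step 1: For each elem in range(5), yield elem * 3:
  elem=0: yield 0 * 3 = 0
  elem=1: yield 1 * 3 = 3
  elem=2: yield 2 * 3 = 6
  elem=3: yield 3 * 3 = 9
  elem=4: yield 4 * 3 = 12
Therefore out = [0, 3, 6, 9, 12].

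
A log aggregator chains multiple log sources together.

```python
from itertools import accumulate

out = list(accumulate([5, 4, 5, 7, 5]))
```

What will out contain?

Step 1: accumulate computes running sums:
  + 5 = 5
  + 4 = 9
  + 5 = 14
  + 7 = 21
  + 5 = 26
Therefore out = [5, 9, 14, 21, 26].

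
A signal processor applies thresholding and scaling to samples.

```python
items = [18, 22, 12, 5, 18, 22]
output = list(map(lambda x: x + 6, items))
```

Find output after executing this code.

Step 1: Apply lambda x: x + 6 to each element:
  18 -> 24
  22 -> 28
  12 -> 18
  5 -> 11
  18 -> 24
  22 -> 28
Therefore output = [24, 28, 18, 11, 24, 28].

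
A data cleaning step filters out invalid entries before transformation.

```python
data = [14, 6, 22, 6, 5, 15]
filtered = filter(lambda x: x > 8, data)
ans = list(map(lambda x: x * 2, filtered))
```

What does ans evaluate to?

Step 1: Filter data for elements > 8:
  14: kept
  6: removed
  22: kept
  6: removed
  5: removed
  15: kept
Step 2: Map x * 2 on filtered [14, 22, 15]:
  14 -> 28
  22 -> 44
  15 -> 30
Therefore ans = [28, 44, 30].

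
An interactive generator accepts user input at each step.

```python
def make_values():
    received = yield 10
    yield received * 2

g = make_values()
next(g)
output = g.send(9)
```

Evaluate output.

Step 1: next(g) advances to first yield, producing 10.
Step 2: send(9) resumes, received = 9.
Step 3: yield received * 2 = 9 * 2 = 18.
Therefore output = 18.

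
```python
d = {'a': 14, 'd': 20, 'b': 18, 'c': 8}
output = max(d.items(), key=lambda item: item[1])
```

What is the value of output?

Step 1: Find item with maximum value:
  ('a', 14)
  ('d', 20)
  ('b', 18)
  ('c', 8)
Step 2: Maximum value is 20 at key 'd'.
Therefore output = ('d', 20).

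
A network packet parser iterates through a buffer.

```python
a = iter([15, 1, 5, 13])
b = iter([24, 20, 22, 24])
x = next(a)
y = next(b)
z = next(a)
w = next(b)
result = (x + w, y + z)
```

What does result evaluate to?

Step 1: a iterates [15, 1, 5, 13], b iterates [24, 20, 22, 24].
Step 2: x = next(a) = 15, y = next(b) = 24.
Step 3: z = next(a) = 1, w = next(b) = 20.
Step 4: result = (15 + 20, 24 + 1) = (35, 25).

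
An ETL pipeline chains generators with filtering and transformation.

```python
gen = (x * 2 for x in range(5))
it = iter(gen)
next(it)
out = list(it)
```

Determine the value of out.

Step 1: Generator produces [0, 2, 4, 6, 8].
Step 2: next(it) consumes first element (0).
Step 3: list(it) collects remaining: [2, 4, 6, 8].
Therefore out = [2, 4, 6, 8].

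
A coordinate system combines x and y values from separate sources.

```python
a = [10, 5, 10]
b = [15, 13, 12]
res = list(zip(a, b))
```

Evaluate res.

Step 1: zip pairs elements at same index:
  Index 0: (10, 15)
  Index 1: (5, 13)
  Index 2: (10, 12)
Therefore res = [(10, 15), (5, 13), (10, 12)].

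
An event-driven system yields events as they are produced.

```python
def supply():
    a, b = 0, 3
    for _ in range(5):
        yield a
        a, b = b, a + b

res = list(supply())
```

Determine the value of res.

Step 1: Fibonacci-like sequence starting with a=0, b=3:
  Iteration 1: yield a=0, then a,b = 3,3
  Iteration 2: yield a=3, then a,b = 3,6
  Iteration 3: yield a=3, then a,b = 6,9
  Iteration 4: yield a=6, then a,b = 9,15
  Iteration 5: yield a=9, then a,b = 15,24
Therefore res = [0, 3, 3, 6, 9].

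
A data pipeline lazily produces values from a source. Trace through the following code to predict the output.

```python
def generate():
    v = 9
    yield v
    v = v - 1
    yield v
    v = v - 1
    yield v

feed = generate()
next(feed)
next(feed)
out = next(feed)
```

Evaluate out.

Step 1: Trace through generator execution:
  Yield 1: v starts at 9, yield 9
  Yield 2: v = 9 - 1 = 8, yield 8
  Yield 3: v = 8 - 1 = 7, yield 7
Step 2: First next() gets 9, second next() gets the second value, third next() yields 7.
Therefore out = 7.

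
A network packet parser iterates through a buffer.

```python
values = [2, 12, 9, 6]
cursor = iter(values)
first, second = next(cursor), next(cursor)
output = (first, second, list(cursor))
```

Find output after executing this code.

Step 1: Create iterator over [2, 12, 9, 6].
Step 2: first = 2, second = 12.
Step 3: Remaining elements: [9, 6].
Therefore output = (2, 12, [9, 6]).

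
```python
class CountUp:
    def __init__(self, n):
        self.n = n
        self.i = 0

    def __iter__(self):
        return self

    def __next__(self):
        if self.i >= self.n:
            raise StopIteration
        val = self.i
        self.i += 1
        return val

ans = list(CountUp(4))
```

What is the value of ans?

Step 1: CountUp(4) creates an iterator counting 0 to 3.
Step 2: list() consumes all values: [0, 1, 2, 3].
Therefore ans = [0, 1, 2, 3].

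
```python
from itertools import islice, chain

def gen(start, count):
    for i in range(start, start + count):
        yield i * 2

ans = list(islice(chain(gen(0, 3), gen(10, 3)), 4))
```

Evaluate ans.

Step 1: gen(0, 3) yields [0, 2, 4].
Step 2: gen(10, 3) yields [20, 22, 24].
Step 3: chain concatenates: [0, 2, 4, 20, 22, 24].
Step 4: islice takes first 4: [0, 2, 4, 20].
Therefore ans = [0, 2, 4, 20].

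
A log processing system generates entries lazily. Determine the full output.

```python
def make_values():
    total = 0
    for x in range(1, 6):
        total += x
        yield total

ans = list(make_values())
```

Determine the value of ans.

Step 1: Generator accumulates running sum:
  x=1: total = 1, yield 1
  x=2: total = 3, yield 3
  x=3: total = 6, yield 6
  x=4: total = 10, yield 10
  x=5: total = 15, yield 15
Therefore ans = [1, 3, 6, 10, 15].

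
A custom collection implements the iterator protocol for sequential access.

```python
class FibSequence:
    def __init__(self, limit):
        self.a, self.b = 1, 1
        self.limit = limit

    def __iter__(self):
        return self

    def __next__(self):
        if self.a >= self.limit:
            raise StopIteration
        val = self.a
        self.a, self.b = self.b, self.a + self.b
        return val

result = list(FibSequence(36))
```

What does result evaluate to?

Step 1: Fibonacci-like sequence (a=1, b=1) until >= 36:
  Yield 1, then a,b = 1,2
  Yield 1, then a,b = 2,3
  Yield 2, then a,b = 3,5
  Yield 3, then a,b = 5,8
  Yield 5, then a,b = 8,13
  Yield 8, then a,b = 13,21
  Yield 13, then a,b = 21,34
  Yield 21, then a,b = 34,55
  Yield 34, then a,b = 55,89
Step 2: 55 >= 36, stop.
Therefore result = [1, 1, 2, 3, 5, 8, 13, 21, 34].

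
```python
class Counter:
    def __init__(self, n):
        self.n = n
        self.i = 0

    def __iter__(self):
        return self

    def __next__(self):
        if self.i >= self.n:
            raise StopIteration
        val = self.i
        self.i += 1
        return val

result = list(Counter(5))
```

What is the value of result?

Step 1: Counter(5) creates an iterator counting 0 to 4.
Step 2: list() consumes all values: [0, 1, 2, 3, 4].
Therefore result = [0, 1, 2, 3, 4].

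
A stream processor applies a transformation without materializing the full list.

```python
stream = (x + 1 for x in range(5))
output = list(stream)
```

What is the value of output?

Step 1: For each x in range(5), compute x+1:
  x=0: 0+1 = 1
  x=1: 1+1 = 2
  x=2: 2+1 = 3
  x=3: 3+1 = 4
  x=4: 4+1 = 5
Therefore output = [1, 2, 3, 4, 5].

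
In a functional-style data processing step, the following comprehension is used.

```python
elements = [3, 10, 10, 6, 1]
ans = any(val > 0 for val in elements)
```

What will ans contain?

Step 1: Check val > 0 for each element in [3, 10, 10, 6, 1]:
  3 > 0: True
  10 > 0: True
  10 > 0: True
  6 > 0: True
  1 > 0: True
Step 2: any() returns True.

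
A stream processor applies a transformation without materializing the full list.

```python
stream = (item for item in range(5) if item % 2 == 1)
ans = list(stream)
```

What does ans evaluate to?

Step 1: Filter range(5) keeping only odd values:
  item=0: even, excluded
  item=1: odd, included
  item=2: even, excluded
  item=3: odd, included
  item=4: even, excluded
Therefore ans = [1, 3].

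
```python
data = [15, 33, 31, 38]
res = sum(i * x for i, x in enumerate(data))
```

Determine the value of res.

Step 1: Compute i * x for each (i, x) in enumerate([15, 33, 31, 38]):
  i=0, x=15: 0*15 = 0
  i=1, x=33: 1*33 = 33
  i=2, x=31: 2*31 = 62
  i=3, x=38: 3*38 = 114
Step 2: sum = 0 + 33 + 62 + 114 = 209.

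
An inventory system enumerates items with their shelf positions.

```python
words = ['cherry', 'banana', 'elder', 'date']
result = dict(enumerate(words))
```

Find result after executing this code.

Step 1: enumerate pairs indices with words:
  0 -> 'cherry'
  1 -> 'banana'
  2 -> 'elder'
  3 -> 'date'
Therefore result = {0: 'cherry', 1: 'banana', 2: 'elder', 3: 'date'}.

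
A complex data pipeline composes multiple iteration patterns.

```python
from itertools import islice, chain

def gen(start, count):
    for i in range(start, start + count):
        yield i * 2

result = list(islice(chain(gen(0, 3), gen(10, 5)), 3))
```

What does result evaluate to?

Step 1: gen(0, 3) yields [0, 2, 4].
Step 2: gen(10, 5) yields [20, 22, 24, 26, 28].
Step 3: chain concatenates: [0, 2, 4, 20, 22, 24, 26, 28].
Step 4: islice takes first 3: [0, 2, 4].
Therefore result = [0, 2, 4].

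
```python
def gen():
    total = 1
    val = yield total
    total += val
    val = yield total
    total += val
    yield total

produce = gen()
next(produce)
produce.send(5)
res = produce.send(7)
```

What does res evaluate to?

Step 1: next() -> yield total=1.
Step 2: send(5) -> val=5, total = 1+5 = 6, yield 6.
Step 3: send(7) -> val=7, total = 6+7 = 13, yield 13.
Therefore res = 13.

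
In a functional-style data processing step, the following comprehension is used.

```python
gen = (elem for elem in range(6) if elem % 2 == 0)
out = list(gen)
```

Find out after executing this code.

Step 1: Filter range(6) keeping only even values:
  elem=0: even, included
  elem=1: odd, excluded
  elem=2: even, included
  elem=3: odd, excluded
  elem=4: even, included
  elem=5: odd, excluded
Therefore out = [0, 2, 4].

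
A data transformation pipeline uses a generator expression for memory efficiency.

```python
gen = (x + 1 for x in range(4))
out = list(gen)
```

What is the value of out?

Step 1: For each x in range(4), compute x+1:
  x=0: 0+1 = 1
  x=1: 1+1 = 2
  x=2: 2+1 = 3
  x=3: 3+1 = 4
Therefore out = [1, 2, 3, 4].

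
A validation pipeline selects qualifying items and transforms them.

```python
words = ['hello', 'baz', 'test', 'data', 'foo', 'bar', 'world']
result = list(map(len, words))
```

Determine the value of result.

Step 1: Map len() to each word:
  'hello' -> 5
  'baz' -> 3
  'test' -> 4
  'data' -> 4
  'foo' -> 3
  'bar' -> 3
  'world' -> 5
Therefore result = [5, 3, 4, 4, 3, 3, 5].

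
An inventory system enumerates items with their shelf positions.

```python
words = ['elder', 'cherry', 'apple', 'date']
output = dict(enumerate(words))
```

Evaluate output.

Step 1: enumerate pairs indices with words:
  0 -> 'elder'
  1 -> 'cherry'
  2 -> 'apple'
  3 -> 'date'
Therefore output = {0: 'elder', 1: 'cherry', 2: 'apple', 3: 'date'}.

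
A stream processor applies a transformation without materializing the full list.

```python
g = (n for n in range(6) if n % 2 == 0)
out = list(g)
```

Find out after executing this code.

Step 1: Filter range(6) keeping only even values:
  n=0: even, included
  n=1: odd, excluded
  n=2: even, included
  n=3: odd, excluded
  n=4: even, included
  n=5: odd, excluded
Therefore out = [0, 2, 4].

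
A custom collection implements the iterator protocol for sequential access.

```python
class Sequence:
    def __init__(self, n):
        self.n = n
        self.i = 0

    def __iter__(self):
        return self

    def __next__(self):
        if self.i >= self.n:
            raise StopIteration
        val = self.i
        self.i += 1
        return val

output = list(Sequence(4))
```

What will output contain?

Step 1: Sequence(4) creates an iterator counting 0 to 3.
Step 2: list() consumes all values: [0, 1, 2, 3].
Therefore output = [0, 1, 2, 3].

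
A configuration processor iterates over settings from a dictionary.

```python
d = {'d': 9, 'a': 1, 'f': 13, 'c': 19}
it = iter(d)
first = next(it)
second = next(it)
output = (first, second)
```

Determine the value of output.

Step 1: iter(d) iterates over keys: ['d', 'a', 'f', 'c'].
Step 2: first = next(it) = 'd', second = next(it) = 'a'.
Therefore output = ('d', 'a').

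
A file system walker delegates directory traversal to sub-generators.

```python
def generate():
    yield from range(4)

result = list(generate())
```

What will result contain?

Step 1: yield from delegates to the iterable, yielding each element.
Step 2: Collected values: [0, 1, 2, 3].
Therefore result = [0, 1, 2, 3].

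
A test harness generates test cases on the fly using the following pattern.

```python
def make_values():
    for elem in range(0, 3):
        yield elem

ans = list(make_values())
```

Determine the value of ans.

Step 1: The generator yields each value from range(0, 3).
Step 2: list() consumes all yields: [0, 1, 2].
Therefore ans = [0, 1, 2].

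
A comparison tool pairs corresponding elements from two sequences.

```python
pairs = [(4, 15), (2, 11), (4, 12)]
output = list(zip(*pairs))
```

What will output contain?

Step 1: zip(*pairs) transposes: unzips [(4, 15), (2, 11), (4, 12)] into separate sequences.
Step 2: First elements: (4, 2, 4), second elements: (15, 11, 12).
Therefore output = [(4, 2, 4), (15, 11, 12)].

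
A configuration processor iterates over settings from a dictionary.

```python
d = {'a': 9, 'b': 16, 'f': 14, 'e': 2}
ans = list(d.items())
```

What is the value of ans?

Step 1: d.items() returns (key, value) pairs in insertion order.
Therefore ans = [('a', 9), ('b', 16), ('f', 14), ('e', 2)].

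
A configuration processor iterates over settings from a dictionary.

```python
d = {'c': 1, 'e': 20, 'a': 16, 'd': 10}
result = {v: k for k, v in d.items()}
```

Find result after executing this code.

Step 1: Invert dict (swap keys and values):
  'c': 1 -> 1: 'c'
  'e': 20 -> 20: 'e'
  'a': 16 -> 16: 'a'
  'd': 10 -> 10: 'd'
Therefore result = {1: 'c', 20: 'e', 16: 'a', 10: 'd'}.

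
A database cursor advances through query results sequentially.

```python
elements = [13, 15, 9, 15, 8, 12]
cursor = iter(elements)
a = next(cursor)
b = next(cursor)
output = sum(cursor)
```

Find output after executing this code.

Step 1: Create iterator over [13, 15, 9, 15, 8, 12].
Step 2: a = next() = 13, b = next() = 15.
Step 3: sum() of remaining [9, 15, 8, 12] = 44.
Therefore output = 44.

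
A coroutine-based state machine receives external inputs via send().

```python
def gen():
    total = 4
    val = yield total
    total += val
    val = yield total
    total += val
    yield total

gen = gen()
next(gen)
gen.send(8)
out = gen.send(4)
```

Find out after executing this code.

Step 1: next() -> yield total=4.
Step 2: send(8) -> val=8, total = 4+8 = 12, yield 12.
Step 3: send(4) -> val=4, total = 12+4 = 16, yield 16.
Therefore out = 16.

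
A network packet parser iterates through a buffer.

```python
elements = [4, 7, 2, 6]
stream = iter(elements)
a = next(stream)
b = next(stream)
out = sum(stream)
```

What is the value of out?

Step 1: Create iterator over [4, 7, 2, 6].
Step 2: a = next() = 4, b = next() = 7.
Step 3: sum() of remaining [2, 6] = 8.
Therefore out = 8.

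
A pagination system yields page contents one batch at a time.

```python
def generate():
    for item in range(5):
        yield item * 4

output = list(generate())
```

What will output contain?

Step 1: For each item in range(5), yield item * 4:
  item=0: yield 0 * 4 = 0
  item=1: yield 1 * 4 = 4
  item=2: yield 2 * 4 = 8
  item=3: yield 3 * 4 = 12
  item=4: yield 4 * 4 = 16
Therefore output = [0, 4, 8, 12, 16].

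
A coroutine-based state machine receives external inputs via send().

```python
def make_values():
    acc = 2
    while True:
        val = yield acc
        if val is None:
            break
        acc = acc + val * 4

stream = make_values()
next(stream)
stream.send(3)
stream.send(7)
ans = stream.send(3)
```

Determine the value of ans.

Step 1: next() -> yield acc=2.
Step 2: send(3) -> val=3, acc = 2 + 3*4 = 14, yield 14.
Step 3: send(7) -> val=7, acc = 14 + 7*4 = 42, yield 42.
Step 4: send(3) -> val=3, acc = 42 + 3*4 = 54, yield 54.
Therefore ans = 54.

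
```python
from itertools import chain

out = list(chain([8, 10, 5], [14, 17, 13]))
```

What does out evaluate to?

Step 1: chain() concatenates iterables: [8, 10, 5] + [14, 17, 13].
Therefore out = [8, 10, 5, 14, 17, 13].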